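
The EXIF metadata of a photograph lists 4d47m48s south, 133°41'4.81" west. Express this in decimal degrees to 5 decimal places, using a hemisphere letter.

Latitude: 4° + 47/60 + 48/3600 = 4 + 0.783333 + 0.013333 = 4.796667
Lon: 41′ + 4.81″ = 41.08017′; 133 + 41.08017/60 = 133.684669

4.79667° S, 133.68467° W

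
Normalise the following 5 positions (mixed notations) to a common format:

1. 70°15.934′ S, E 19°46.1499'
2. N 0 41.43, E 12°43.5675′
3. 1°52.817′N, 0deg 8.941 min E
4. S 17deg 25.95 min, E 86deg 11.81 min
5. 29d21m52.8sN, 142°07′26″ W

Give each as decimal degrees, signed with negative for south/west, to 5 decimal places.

Point 1:
  Lat: 15.934′ = 0.265567°; total 70.265567
  hemisphere S, so the sign is −
  Longitude: 19 + 46.1499/60 = 19.769165
  E ⇒ keep positive
Point 2:
  Lat: 41.43′ = 0.690500°; total 0.690500
  N ⇒ keep positive
  λ: 12 + 43.5675/60 = 12.726125
  E ⇒ keep positive
Point 3:
  φ: 52.817′ = 0.880283°; total 1.880283
  N ⇒ keep positive
  λ: 8.941′ = 0.149017°; total 0.149017
  E → positive
Point 4:
  Latitude: 25.95′ = 0.432500°; total 17.432500
  S → negative
  Longitude: 11.81′ = 0.196833°; total 86.196833
  E ⇒ keep positive
Point 5:
  Lat: 29° + 21/60 + 52.8/3600 = 29 + 0.350000 + 0.014667 = 29.364667
  N ⇒ keep positive
  Lon: 142 + 7/60 + 26/3600 = 142.123889
  W → negative

1. -70.26557, 19.76917
2. 0.69050, 12.72613
3. 1.88028, 0.14902
4. -17.43250, 86.19683
5. 29.36467, -142.12389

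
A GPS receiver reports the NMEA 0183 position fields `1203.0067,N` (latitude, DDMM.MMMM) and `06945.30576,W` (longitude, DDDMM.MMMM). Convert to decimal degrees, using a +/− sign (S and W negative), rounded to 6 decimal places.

12.050112, -69.755096

Lat: degrees = first 2 digits = 12, minutes = 3.0067; 12 + 3.0067/60 = 12.0501117
N ⇒ keep positive
λ: split at 3 digits → 069° and 45.30576′; 69 + 45.30576/60 = 69.7550960
hemisphere W, so the sign is −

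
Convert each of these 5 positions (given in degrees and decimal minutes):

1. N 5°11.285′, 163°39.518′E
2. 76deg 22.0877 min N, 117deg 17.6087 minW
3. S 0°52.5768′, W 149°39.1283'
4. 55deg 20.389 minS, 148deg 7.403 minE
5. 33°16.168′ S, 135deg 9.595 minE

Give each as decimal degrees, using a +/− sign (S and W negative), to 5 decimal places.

Point 1:
  Latitude: 5 + 11.285/60 = 5.188083
  N ⇒ keep positive
  Lon: 39.518′ = 0.658633°; total 163.658633
  E ⇒ keep positive
Point 2:
  Lat: 76 + 22.0877/60 = 76.368128
  N ⇒ keep positive
  Longitude: 17.6087′ = 0.293478°; total 117.293478
  W → negative
Point 3:
  Latitude: 0 + 52.5768/60 = 0.876280
  S → negative
  Lon: 149 + 39.1283/60 = 149.652138
  hemisphere W, so the sign is −
Point 4:
  Lat: 55 + 20.389/60 = 55.339817
  S ⇒ negate
  λ: 148 + 7.403/60 = 148.123383
  E ⇒ keep positive
Point 5:
  φ: 16.168′ = 0.269467°; total 33.269467
  S ⇒ negate
  Lon: 9.595′ = 0.159917°; total 135.159917
  E → positive

1. 5.18808, 163.65863
2. 76.36813, -117.29348
3. -0.87628, -149.65214
4. -55.33982, 148.12338
5. -33.26947, 135.15992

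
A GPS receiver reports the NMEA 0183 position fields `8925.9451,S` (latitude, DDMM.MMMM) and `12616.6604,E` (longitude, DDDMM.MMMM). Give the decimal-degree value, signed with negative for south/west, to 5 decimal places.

-89.43242, 126.27767

Latitude: degrees = first 2 digits = 89, minutes = 25.9451; 89 + 25.9451/60 = 89.432418
S ⇒ negate
λ: split at 3 digits → 126° and 16.6604′; 126 + 16.6604/60 = 126.277673
E ⇒ keep positive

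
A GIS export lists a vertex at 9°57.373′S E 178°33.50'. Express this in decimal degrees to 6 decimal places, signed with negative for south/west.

-9.956217, 178.558333

φ: 9 + 57.373/60 = 9.9562167
S → negative
Lon: 178 + 33.5/60 = 178.5583333
E → positive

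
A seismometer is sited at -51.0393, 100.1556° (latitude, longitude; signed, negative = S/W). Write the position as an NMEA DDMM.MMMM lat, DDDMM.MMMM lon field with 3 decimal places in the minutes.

5102.358,S / 10009.336,E

Latitude is negative → S; |value| = 51.039300
Latitude: 51° + 0.039300 × 60 = 51° 2.35800′
Lon: minutes = (100.155600 − 100) × 60 = 9.33600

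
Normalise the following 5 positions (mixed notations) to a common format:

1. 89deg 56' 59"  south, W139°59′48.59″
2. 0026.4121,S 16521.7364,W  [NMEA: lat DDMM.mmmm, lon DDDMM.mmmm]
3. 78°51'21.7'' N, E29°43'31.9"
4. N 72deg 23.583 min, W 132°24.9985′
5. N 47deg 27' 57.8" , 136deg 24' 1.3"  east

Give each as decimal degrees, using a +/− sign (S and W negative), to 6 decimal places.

1. -89.949722, -139.996831
2. -0.440202, -165.362273
3. 78.856028, 29.725528
4. 72.393050, -132.416642
5. 47.466056, 136.400361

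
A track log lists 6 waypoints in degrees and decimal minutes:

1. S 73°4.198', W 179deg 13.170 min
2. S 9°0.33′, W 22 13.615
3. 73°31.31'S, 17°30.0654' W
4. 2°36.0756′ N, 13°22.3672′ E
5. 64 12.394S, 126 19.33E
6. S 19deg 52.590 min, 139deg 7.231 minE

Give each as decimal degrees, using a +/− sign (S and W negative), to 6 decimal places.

Point 1:
  φ: 4.198′ = 0.069967°; total 73.0699667
  hemisphere S, so the sign is −
  λ: 179 + 13.17/60 = 179.2195000
  hemisphere W, so the sign is −
Point 2:
  Lat: 0.33′ = 0.005500°; total 9.0055000
  S → negative
  Longitude: 13.615′ = 0.226917°; total 22.2269167
  hemisphere W, so the sign is −
Point 3:
  Lat: 31.31′ = 0.521833°; total 73.5218333
  S ⇒ negate
  Lon: 30.0654′ = 0.501090°; total 17.5010900
  hemisphere W, so the sign is −
Point 4:
  φ: 36.0756′ = 0.601260°; total 2.6012600
  N → positive
  Lon: 22.3672′ = 0.372787°; total 13.3727867
  E ⇒ keep positive
Point 5:
  Lat: 12.394′ = 0.206567°; total 64.2065667
  hemisphere S, so the sign is −
  Lon: 19.33′ = 0.322167°; total 126.3221667
  E ⇒ keep positive
Point 6:
  φ: 52.59′ = 0.876500°; total 19.8765000
  S → negative
  Longitude: 7.231′ = 0.120517°; total 139.1205167
  E ⇒ keep positive

1. -73.069967, -179.219500
2. -9.005500, -22.226917
3. -73.521833, -17.501090
4. 2.601260, 13.372787
5. -64.206567, 126.322167
6. -19.876500, 139.120517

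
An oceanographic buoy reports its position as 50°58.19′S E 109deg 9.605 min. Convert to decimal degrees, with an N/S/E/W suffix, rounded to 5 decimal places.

50.96983° S, 109.16008° E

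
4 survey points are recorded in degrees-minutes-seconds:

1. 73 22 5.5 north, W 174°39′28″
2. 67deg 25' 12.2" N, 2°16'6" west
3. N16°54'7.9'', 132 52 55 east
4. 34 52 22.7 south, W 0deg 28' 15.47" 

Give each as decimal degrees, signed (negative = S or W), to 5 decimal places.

1. 73.36819, -174.65778
2. 67.42006, -2.26833
3. 16.90219, 132.88194
4. -34.87297, -0.47096

Point 1:
  φ: 73° + 22/60 + 5.5/3600 = 73 + 0.366667 + 0.001528 = 73.368194
  N ⇒ keep positive
  Lon: 174 + 39/60 + 28/3600 = 174.657778
  hemisphere W, so the sign is −
Point 2:
  Latitude: 67 + 25/60 + 12.2/3600 = 67.420056
  N → positive
  Longitude: 2° + 16/60 + 6/3600 = 2 + 0.266667 + 0.001667 = 2.268333
  W ⇒ negate
Point 3:
  Lat: 16° + 54/60 + 7.9/3600 = 16 + 0.900000 + 0.002194 = 16.902194
  N → positive
  λ: 52′ + 55″ = 52.91667′; 132 + 52.91667/60 = 132.881944
  E ⇒ keep positive
Point 4:
  Latitude: 34° + 52/60 + 22.7/3600 = 34 + 0.866667 + 0.006306 = 34.872972
  S ⇒ negate
  Lon: 28′ + 15.47″ = 28.25783′; 0 + 28.25783/60 = 0.470964
  W → negative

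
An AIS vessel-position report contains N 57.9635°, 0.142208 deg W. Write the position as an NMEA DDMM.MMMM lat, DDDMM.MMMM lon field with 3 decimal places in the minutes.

5757.810,N / 00008.532,W

φ: 57° + 0.963500 × 60 = 57° 57.81000′
λ: fractional part 0.142208 → 8.53248 minutes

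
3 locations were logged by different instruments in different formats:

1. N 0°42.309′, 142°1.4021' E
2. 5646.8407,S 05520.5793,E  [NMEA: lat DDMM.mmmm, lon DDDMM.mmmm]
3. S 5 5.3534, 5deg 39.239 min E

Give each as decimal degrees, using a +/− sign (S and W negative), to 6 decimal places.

1. 0.705150, 142.023368
2. -56.780678, 55.342988
3. -5.089223, 5.653983

Point 1:
  φ: 0 + 42.309/60 = 0.7051500
  N → positive
  λ: 142 + 1.4021/60 = 142.0233683
  E → positive
Point 2:
  Latitude: degrees = first 2 digits = 56, minutes = 46.8407; 56 + 46.8407/60 = 56.7806783
  S → negative
  λ: split at 3 digits → 055° and 20.5793′; 55 + 20.5793/60 = 55.3429883
  E ⇒ keep positive
Point 3:
  φ: 5.3534′ = 0.089223°; total 5.0892233
  hemisphere S, so the sign is −
  λ: 39.239′ = 0.653983°; total 5.6539833
  E ⇒ keep positive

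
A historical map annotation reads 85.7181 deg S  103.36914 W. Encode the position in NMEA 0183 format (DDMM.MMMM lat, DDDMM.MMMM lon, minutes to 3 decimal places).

8543.086,S / 10322.148,W

Latitude: fractional part 0.718100 → 43.08600 minutes
λ: fractional part 0.369140 → 22.14840 minutes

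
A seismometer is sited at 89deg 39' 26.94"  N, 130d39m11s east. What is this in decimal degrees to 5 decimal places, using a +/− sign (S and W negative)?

89.65748, 130.65306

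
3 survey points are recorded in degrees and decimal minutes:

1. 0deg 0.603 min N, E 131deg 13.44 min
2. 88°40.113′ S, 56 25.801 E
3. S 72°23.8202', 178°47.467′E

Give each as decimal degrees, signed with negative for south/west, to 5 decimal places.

1. 0.01005, 131.22400
2. -88.66855, 56.43002
3. -72.39700, 178.79112

Point 1:
  φ: 0.603′ = 0.010050°; total 0.010050
  N ⇒ keep positive
  Longitude: 131 + 13.44/60 = 131.224000
  E → positive
Point 2:
  Lat: 88 + 40.113/60 = 88.668550
  hemisphere S, so the sign is −
  Longitude: 56 + 25.801/60 = 56.430017
  E → positive
Point 3:
  Latitude: 23.8202′ = 0.397003°; total 72.397003
  S ⇒ negate
  Lon: 47.467′ = 0.791117°; total 178.791117
  E ⇒ keep positive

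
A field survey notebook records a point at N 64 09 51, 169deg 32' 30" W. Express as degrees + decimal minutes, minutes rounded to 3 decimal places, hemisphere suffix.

φ: 9 + 51/60 = 9.85000′
λ: seconds/60 = 0.50000; minutes = 32 + 0.50000 = 32.50000

64° 9.850′ N, 169° 32.500′ W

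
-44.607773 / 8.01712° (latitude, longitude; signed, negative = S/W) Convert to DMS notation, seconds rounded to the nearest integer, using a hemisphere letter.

44°36′28″ S, 8°01′2″ E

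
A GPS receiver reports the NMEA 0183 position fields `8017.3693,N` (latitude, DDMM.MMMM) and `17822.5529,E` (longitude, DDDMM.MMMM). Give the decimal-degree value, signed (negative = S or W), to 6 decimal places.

80.289488, 178.375882

Latitude: split at 2 digits → 80° and 17.3693′; 80 + 17.3693/60 = 80.2894883
N ⇒ keep positive
Longitude: split at 3 digits → 178° and 22.5529′; 178 + 22.5529/60 = 178.3758817
E → positive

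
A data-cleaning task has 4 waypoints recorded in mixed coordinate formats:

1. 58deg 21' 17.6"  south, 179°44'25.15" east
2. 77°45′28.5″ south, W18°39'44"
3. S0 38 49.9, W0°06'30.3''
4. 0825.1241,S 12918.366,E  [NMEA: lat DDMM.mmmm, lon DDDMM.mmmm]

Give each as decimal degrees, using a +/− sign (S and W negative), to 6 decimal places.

Point 1:
  φ: 58° + 21/60 + 17.6/3600 = 58 + 0.350000 + 0.004889 = 58.3548889
  hemisphere S, so the sign is −
  Lon: 179° + 44/60 + 25.15/3600 = 179 + 0.733333 + 0.006986 = 179.7403194
  E → positive
Point 2:
  Latitude: 77 + 45/60 + 28.5/3600 = 77.7579167
  S ⇒ negate
  Longitude: 18° + 39/60 + 44/3600 = 18 + 0.650000 + 0.012222 = 18.6622222
  W ⇒ negate
Point 3:
  φ: 0° + 38/60 + 49.9/3600 = 0 + 0.633333 + 0.013861 = 0.6471944
  S ⇒ negate
  λ: 0° + 6/60 + 30.3/3600 = 0 + 0.100000 + 0.008417 = 0.1084167
  W ⇒ negate
Point 4:
  Lat: degrees = first 2 digits = 8, minutes = 25.1241; 8 + 25.1241/60 = 8.4187350
  hemisphere S, so the sign is −
  Lon: degrees = first 3 digits = 129, minutes = 18.366; 129 + 18.366/60 = 129.3061000
  E → positive

1. -58.354889, 179.740319
2. -77.757917, -18.662222
3. -0.647194, -0.108417
4. -8.418735, 129.306100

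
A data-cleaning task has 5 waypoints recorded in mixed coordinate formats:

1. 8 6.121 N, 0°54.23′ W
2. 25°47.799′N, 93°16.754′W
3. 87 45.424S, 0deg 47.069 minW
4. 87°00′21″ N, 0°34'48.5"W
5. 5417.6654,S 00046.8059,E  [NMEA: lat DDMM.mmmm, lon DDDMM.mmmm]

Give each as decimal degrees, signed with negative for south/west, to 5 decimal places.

1. 8.10202, -0.90383
2. 25.79665, -93.27923
3. -87.75707, -0.78448
4. 87.00583, -0.58014
5. -54.29442, 0.78010

Point 1:
  Latitude: 6.121′ = 0.102017°; total 8.102017
  N → positive
  Longitude: 54.23′ = 0.903833°; total 0.903833
  W → negative
Point 2:
  φ: 25 + 47.799/60 = 25.796650
  N → positive
  Lon: 16.754′ = 0.279233°; total 93.279233
  W → negative
Point 3:
  φ: 45.424′ = 0.757067°; total 87.757067
  S ⇒ negate
  Longitude: 47.069′ = 0.784483°; total 0.784483
  W ⇒ negate
Point 4:
  Latitude: 0′ + 21″ = 0.35000′; 87 + 0.35000/60 = 87.005833
  N → positive
  Lon: 0 + 34/60 + 48.5/3600 = 0.580139
  W ⇒ negate
Point 5:
  φ: split at 2 digits → 54° and 17.6654′; 54 + 17.6654/60 = 54.294423
  S ⇒ negate
  Longitude: degrees = first 3 digits = 0, minutes = 46.8059; 0 + 46.8059/60 = 0.780098
  E → positive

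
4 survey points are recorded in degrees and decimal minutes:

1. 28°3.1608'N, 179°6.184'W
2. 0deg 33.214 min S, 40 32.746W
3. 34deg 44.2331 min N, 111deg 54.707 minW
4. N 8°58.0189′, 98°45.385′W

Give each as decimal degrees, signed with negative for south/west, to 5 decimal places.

1. 28.05268, -179.10307
2. -0.55357, -40.54577
3. 34.73722, -111.91178
4. 8.96698, -98.75642

Point 1:
  φ: 28 + 3.1608/60 = 28.052680
  N ⇒ keep positive
  Lon: 179 + 6.184/60 = 179.103067
  W ⇒ negate
Point 2:
  Latitude: 0 + 33.214/60 = 0.553567
  S → negative
  Longitude: 40 + 32.746/60 = 40.545767
  hemisphere W, so the sign is −
Point 3:
  φ: 44.2331′ = 0.737218°; total 34.737218
  N ⇒ keep positive
  Longitude: 111 + 54.707/60 = 111.911783
  hemisphere W, so the sign is −
Point 4:
  Lat: 8 + 58.0189/60 = 8.966982
  N ⇒ keep positive
  Longitude: 98 + 45.385/60 = 98.756417
  W ⇒ negate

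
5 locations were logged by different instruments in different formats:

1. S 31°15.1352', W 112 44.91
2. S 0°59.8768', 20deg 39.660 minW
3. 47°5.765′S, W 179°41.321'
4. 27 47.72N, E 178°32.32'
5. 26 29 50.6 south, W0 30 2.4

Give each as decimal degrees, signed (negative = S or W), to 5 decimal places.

1. -31.25225, -112.74850
2. -0.99795, -20.66100
3. -47.09608, -179.68868
4. 27.79533, 178.53867
5. -26.49739, -0.50067

Point 1:
  Latitude: 31 + 15.1352/60 = 31.252253
  S ⇒ negate
  Longitude: 112 + 44.91/60 = 112.748500
  hemisphere W, so the sign is −
Point 2:
  Latitude: 59.8768′ = 0.997947°; total 0.997947
  S → negative
  Longitude: 20 + 39.66/60 = 20.661000
  W → negative
Point 3:
  Latitude: 5.765′ = 0.096083°; total 47.096083
  S → negative
  Longitude: 41.321′ = 0.688683°; total 179.688683
  hemisphere W, so the sign is −
Point 4:
  Lat: 27 + 47.72/60 = 27.795333
  N → positive
  Lon: 178 + 32.32/60 = 178.538667
  E ⇒ keep positive
Point 5:
  Latitude: 29′ + 50.6″ = 29.84333′; 26 + 29.84333/60 = 26.497389
  S → negative
  Longitude: 30′ + 2.4″ = 30.04000′; 0 + 30.04000/60 = 0.500667
  W ⇒ negate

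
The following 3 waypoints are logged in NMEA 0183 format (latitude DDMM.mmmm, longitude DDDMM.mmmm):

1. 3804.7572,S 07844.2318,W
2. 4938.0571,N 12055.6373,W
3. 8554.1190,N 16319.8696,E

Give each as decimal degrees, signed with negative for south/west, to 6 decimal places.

1. -38.079287, -78.737197
2. 49.634285, -120.927288
3. 85.901983, 163.331160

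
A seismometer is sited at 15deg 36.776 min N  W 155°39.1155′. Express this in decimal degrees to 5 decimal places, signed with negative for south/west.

15.61293, -155.65193

Lat: 36.776′ = 0.612933°; total 15.612933
N ⇒ keep positive
Lon: 155 + 39.1155/60 = 155.651925
hemisphere W, so the sign is −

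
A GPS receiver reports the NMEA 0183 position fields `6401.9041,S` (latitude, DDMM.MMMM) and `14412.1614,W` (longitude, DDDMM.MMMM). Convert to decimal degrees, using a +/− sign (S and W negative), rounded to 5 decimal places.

-64.03174, -144.20269

Latitude: degrees = first 2 digits = 64, minutes = 1.9041; 64 + 1.9041/60 = 64.031735
S ⇒ negate
λ: split at 3 digits → 144° and 12.1614′; 144 + 12.1614/60 = 144.202690
W → negative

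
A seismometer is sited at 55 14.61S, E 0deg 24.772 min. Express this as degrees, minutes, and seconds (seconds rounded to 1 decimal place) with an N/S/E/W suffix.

Latitude: 14.61000′ → 14′ and 0.61000 × 60 = 36.600″
λ: fractional minutes 0.77200 × 60 = 46.320″

55°14′36.6″ S, 0°24′46.3″ E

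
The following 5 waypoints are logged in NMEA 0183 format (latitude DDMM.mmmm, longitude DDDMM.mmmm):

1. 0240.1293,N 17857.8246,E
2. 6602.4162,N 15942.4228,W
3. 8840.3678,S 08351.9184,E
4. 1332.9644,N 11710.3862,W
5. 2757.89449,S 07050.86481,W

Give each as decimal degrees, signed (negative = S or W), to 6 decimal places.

Point 1:
  Lat: split at 2 digits → 02° and 40.1293′; 2 + 40.1293/60 = 2.6688217
  N → positive
  λ: degrees = first 3 digits = 178, minutes = 57.8246; 178 + 57.8246/60 = 178.9637433
  E → positive
Point 2:
  Lat: degrees = first 2 digits = 66, minutes = 2.4162; 66 + 2.4162/60 = 66.0402700
  N ⇒ keep positive
  Longitude: degrees = first 3 digits = 159, minutes = 42.4228; 159 + 42.4228/60 = 159.7070467
  W ⇒ negate
Point 3:
  Lat: split at 2 digits → 88° and 40.3678′; 88 + 40.3678/60 = 88.6727967
  S ⇒ negate
  λ: degrees = first 3 digits = 83, minutes = 51.9184; 83 + 51.9184/60 = 83.8653067
  E → positive
Point 4:
  Latitude: degrees = first 2 digits = 13, minutes = 32.9644; 13 + 32.9644/60 = 13.5494067
  N ⇒ keep positive
  λ: degrees = first 3 digits = 117, minutes = 10.3862; 117 + 10.3862/60 = 117.1731033
  W ⇒ negate
Point 5:
  φ: split at 2 digits → 27° and 57.89449′; 27 + 57.89449/60 = 27.9649082
  S → negative
  λ: degrees = first 3 digits = 70, minutes = 50.86481; 70 + 50.86481/60 = 70.8477468
  W ⇒ negate

1. 2.668822, 178.963743
2. 66.040270, -159.707047
3. -88.672797, 83.865307
4. 13.549407, -117.173103
5. -27.964908, -70.847747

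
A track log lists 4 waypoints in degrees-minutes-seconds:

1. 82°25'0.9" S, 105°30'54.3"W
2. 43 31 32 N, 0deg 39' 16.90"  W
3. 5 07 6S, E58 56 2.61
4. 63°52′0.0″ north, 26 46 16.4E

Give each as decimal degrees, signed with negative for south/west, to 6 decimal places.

1. -82.416917, -105.515083
2. 43.525556, -0.654694
3. -5.118333, 58.934058
4. 63.866667, 26.771222

Point 1:
  Lat: 82 + 25/60 + 0.9/3600 = 82.4169167
  hemisphere S, so the sign is −
  Lon: 30′ + 54.3″ = 30.90500′; 105 + 30.90500/60 = 105.5150833
  W → negative
Point 2:
  Lat: 31′ + 32″ = 31.53333′; 43 + 31.53333/60 = 43.5255556
  N → positive
  λ: 0° + 39/60 + 16.9/3600 = 0 + 0.650000 + 0.004694 = 0.6546944
  hemisphere W, so the sign is −
Point 3:
  Lat: 5° + 7/60 + 6/3600 = 5 + 0.116667 + 0.001667 = 5.1183333
  S → negative
  Longitude: 58° + 56/60 + 2.61/3600 = 58 + 0.933333 + 0.000725 = 58.9340583
  E → positive
Point 4:
  Lat: 52′ + 0″ = 52.00000′; 63 + 52.00000/60 = 63.8666667
  N ⇒ keep positive
  λ: 26 + 46/60 + 16.4/3600 = 26.7712222
  E ⇒ keep positive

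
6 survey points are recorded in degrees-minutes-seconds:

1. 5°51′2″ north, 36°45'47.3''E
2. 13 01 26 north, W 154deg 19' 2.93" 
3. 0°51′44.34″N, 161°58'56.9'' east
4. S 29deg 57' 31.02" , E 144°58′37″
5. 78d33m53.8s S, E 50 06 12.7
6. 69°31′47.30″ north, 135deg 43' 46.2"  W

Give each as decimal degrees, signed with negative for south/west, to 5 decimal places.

Point 1:
  φ: 51′ + 2″ = 51.03333′; 5 + 51.03333/60 = 5.850556
  N → positive
  λ: 45′ + 47.3″ = 45.78833′; 36 + 45.78833/60 = 36.763139
  E ⇒ keep positive
Point 2:
  Lat: 1′ + 26″ = 1.43333′; 13 + 1.43333/60 = 13.023889
  N → positive
  Lon: 154° + 19/60 + 2.93/3600 = 154 + 0.316667 + 0.000814 = 154.317481
  W → negative
Point 3:
  Latitude: 0° + 51/60 + 44.34/3600 = 0 + 0.850000 + 0.012317 = 0.862317
  N ⇒ keep positive
  λ: 58′ + 56.9″ = 58.94833′; 161 + 58.94833/60 = 161.982472
  E ⇒ keep positive
Point 4:
  φ: 57′ + 31.02″ = 57.51700′; 29 + 57.51700/60 = 29.958617
  S → negative
  Longitude: 58′ + 37″ = 58.61667′; 144 + 58.61667/60 = 144.976944
  E ⇒ keep positive
Point 5:
  Lat: 33′ + 53.8″ = 33.89667′; 78 + 33.89667/60 = 78.564944
  S ⇒ negate
  λ: 50 + 6/60 + 12.7/3600 = 50.103528
  E ⇒ keep positive
Point 6:
  Latitude: 31′ + 47.3″ = 31.78833′; 69 + 31.78833/60 = 69.529806
  N → positive
  Lon: 43′ + 46.2″ = 43.77000′; 135 + 43.77000/60 = 135.729500
  W → negative

1. 5.85056, 36.76314
2. 13.02389, -154.31748
3. 0.86232, 161.98247
4. -29.95862, 144.97694
5. -78.56494, 50.10353
6. 69.52981, -135.72950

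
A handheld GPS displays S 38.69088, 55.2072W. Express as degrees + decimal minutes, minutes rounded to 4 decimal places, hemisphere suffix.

38° 41.4528′ S, 55° 12.4320′ W

φ: minutes = (38.690880 − 38) × 60 = 41.452800
λ: minutes = (55.207200 − 55) × 60 = 12.432000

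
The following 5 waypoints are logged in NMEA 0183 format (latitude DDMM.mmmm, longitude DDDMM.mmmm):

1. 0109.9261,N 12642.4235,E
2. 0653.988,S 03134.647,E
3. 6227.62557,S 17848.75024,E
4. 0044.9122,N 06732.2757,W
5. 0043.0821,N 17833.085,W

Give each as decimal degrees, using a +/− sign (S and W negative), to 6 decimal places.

1. 1.165435, 126.707058
2. -6.899800, 31.577450
3. -62.460426, 178.812504
4. 0.748537, -67.537928
5. 0.718035, -178.551417

Point 1:
  Latitude: degrees = first 2 digits = 1, minutes = 9.9261; 1 + 9.9261/60 = 1.1654350
  N ⇒ keep positive
  Longitude: split at 3 digits → 126° and 42.4235′; 126 + 42.4235/60 = 126.7070583
  E → positive
Point 2:
  Latitude: split at 2 digits → 06° and 53.988′; 6 + 53.988/60 = 6.8998000
  hemisphere S, so the sign is −
  Lon: split at 3 digits → 031° and 34.647′; 31 + 34.647/60 = 31.5774500
  E → positive
Point 3:
  Latitude: split at 2 digits → 62° and 27.62557′; 62 + 27.62557/60 = 62.4604262
  S ⇒ negate
  λ: split at 3 digits → 178° and 48.75024′; 178 + 48.75024/60 = 178.8125040
  E ⇒ keep positive
Point 4:
  Lat: split at 2 digits → 00° and 44.9122′; 0 + 44.9122/60 = 0.7485367
  N ⇒ keep positive
  Lon: split at 3 digits → 067° and 32.2757′; 67 + 32.2757/60 = 67.5379283
  hemisphere W, so the sign is −
Point 5:
  φ: degrees = first 2 digits = 0, minutes = 43.0821; 0 + 43.0821/60 = 0.7180350
  N ⇒ keep positive
  Longitude: split at 3 digits → 178° and 33.085′; 178 + 33.085/60 = 178.5514167
  W ⇒ negate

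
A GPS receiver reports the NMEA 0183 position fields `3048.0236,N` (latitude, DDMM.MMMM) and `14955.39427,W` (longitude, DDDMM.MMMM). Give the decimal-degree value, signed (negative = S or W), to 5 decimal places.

30.80039, -149.92324

Latitude: split at 2 digits → 30° and 48.0236′; 30 + 48.0236/60 = 30.800393
N ⇒ keep positive
λ: split at 3 digits → 149° and 55.39427′; 149 + 55.39427/60 = 149.923238
W ⇒ negate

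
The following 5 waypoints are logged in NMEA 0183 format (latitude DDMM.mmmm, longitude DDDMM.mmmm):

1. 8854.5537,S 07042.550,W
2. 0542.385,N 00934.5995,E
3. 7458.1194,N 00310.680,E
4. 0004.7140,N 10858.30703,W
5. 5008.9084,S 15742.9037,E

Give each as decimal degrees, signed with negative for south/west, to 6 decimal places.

Point 1:
  Lat: degrees = first 2 digits = 88, minutes = 54.5537; 88 + 54.5537/60 = 88.9092283
  S → negative
  λ: degrees = first 3 digits = 70, minutes = 42.55; 70 + 42.55/60 = 70.7091667
  W → negative
Point 2:
  Latitude: split at 2 digits → 05° and 42.385′; 5 + 42.385/60 = 5.7064167
  N ⇒ keep positive
  λ: degrees = first 3 digits = 9, minutes = 34.5995; 9 + 34.5995/60 = 9.5766583
  E ⇒ keep positive
Point 3:
  Latitude: degrees = first 2 digits = 74, minutes = 58.1194; 74 + 58.1194/60 = 74.9686567
  N → positive
  Longitude: degrees = first 3 digits = 3, minutes = 10.68; 3 + 10.68/60 = 3.1780000
  E → positive
Point 4:
  Lat: split at 2 digits → 00° and 4.714′; 0 + 4.714/60 = 0.0785667
  N → positive
  λ: degrees = first 3 digits = 108, minutes = 58.30703; 108 + 58.30703/60 = 108.9717838
  W → negative
Point 5:
  Latitude: degrees = first 2 digits = 50, minutes = 8.9084; 50 + 8.9084/60 = 50.1484733
  hemisphere S, so the sign is −
  Longitude: split at 3 digits → 157° and 42.9037′; 157 + 42.9037/60 = 157.7150617
  E → positive

1. -88.909228, -70.709167
2. 5.706417, 9.576658
3. 74.968657, 3.178000
4. 0.078567, -108.971784
5. -50.148473, 157.715062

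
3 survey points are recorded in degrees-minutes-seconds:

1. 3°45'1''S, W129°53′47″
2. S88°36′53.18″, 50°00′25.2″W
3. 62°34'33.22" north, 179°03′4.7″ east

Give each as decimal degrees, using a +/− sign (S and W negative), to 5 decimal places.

Point 1:
  Lat: 3 + 45/60 + 1/3600 = 3.750278
  S → negative
  Lon: 129 + 53/60 + 47/3600 = 129.896389
  W ⇒ negate
Point 2:
  Lat: 36′ + 53.18″ = 36.88633′; 88 + 36.88633/60 = 88.614772
  S → negative
  Longitude: 50° + 0/60 + 25.2/3600 = 50 + 0.000000 + 0.007000 = 50.007000
  W → negative
Point 3:
  Latitude: 62 + 34/60 + 33.22/3600 = 62.575894
  N → positive
  λ: 179° + 3/60 + 4.7/3600 = 179 + 0.050000 + 0.001306 = 179.051306
  E → positive

1. -3.75028, -129.89639
2. -88.61477, -50.00700
3. 62.57589, 179.05131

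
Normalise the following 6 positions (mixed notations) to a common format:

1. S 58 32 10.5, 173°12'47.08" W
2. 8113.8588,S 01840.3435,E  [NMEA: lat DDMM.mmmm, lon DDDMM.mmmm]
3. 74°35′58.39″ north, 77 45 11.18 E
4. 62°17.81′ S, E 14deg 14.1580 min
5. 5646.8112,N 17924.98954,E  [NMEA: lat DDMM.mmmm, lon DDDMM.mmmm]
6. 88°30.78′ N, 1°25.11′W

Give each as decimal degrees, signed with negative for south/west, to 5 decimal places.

Point 1:
  Latitude: 32′ + 10.5″ = 32.17500′; 58 + 32.17500/60 = 58.536250
  hemisphere S, so the sign is −
  λ: 173 + 12/60 + 47.08/3600 = 173.213078
  W → negative
Point 2:
  Lat: split at 2 digits → 81° and 13.8588′; 81 + 13.8588/60 = 81.230980
  S → negative
  λ: degrees = first 3 digits = 18, minutes = 40.3435; 18 + 40.3435/60 = 18.672392
  E → positive
Point 3:
  Lat: 35′ + 58.39″ = 35.97317′; 74 + 35.97317/60 = 74.599553
  N → positive
  Longitude: 45′ + 11.18″ = 45.18633′; 77 + 45.18633/60 = 77.753106
  E ⇒ keep positive
Point 4:
  Latitude: 62 + 17.81/60 = 62.296833
  hemisphere S, so the sign is −
  λ: 14.158′ = 0.235967°; total 14.235967
  E → positive
Point 5:
  Lat: split at 2 digits → 56° and 46.8112′; 56 + 46.8112/60 = 56.780187
  N ⇒ keep positive
  λ: split at 3 digits → 179° and 24.98954′; 179 + 24.98954/60 = 179.416492
  E ⇒ keep positive
Point 6:
  Latitude: 30.78′ = 0.513000°; total 88.513000
  N ⇒ keep positive
  Lon: 1 + 25.11/60 = 1.418500
  W ⇒ negate

1. -58.53625, -173.21308
2. -81.23098, 18.67239
3. 74.59955, 77.75311
4. -62.29683, 14.23597
5. 56.78019, 179.41649
6. 88.51300, -1.41850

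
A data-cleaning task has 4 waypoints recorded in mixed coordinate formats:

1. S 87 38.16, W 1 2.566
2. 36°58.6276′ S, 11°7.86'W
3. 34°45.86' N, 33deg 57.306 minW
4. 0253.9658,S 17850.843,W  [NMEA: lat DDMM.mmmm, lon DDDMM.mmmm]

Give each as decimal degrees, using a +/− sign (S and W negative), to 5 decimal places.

1. -87.63600, -1.04277
2. -36.97713, -11.13100
3. 34.76433, -33.95510
4. -2.89943, -178.84738

Point 1:
  Latitude: 38.16′ = 0.636000°; total 87.636000
  hemisphere S, so the sign is −
  Longitude: 2.566′ = 0.042767°; total 1.042767
  W → negative
Point 2:
  Latitude: 58.6276′ = 0.977127°; total 36.977127
  S → negative
  λ: 7.86′ = 0.131000°; total 11.131000
  W ⇒ negate
Point 3:
  Latitude: 45.86′ = 0.764333°; total 34.764333
  N ⇒ keep positive
  Longitude: 33 + 57.306/60 = 33.955100
  hemisphere W, so the sign is −
Point 4:
  φ: split at 2 digits → 02° and 53.9658′; 2 + 53.9658/60 = 2.899430
  S → negative
  Longitude: split at 3 digits → 178° and 50.843′; 178 + 50.843/60 = 178.847383
  W ⇒ negate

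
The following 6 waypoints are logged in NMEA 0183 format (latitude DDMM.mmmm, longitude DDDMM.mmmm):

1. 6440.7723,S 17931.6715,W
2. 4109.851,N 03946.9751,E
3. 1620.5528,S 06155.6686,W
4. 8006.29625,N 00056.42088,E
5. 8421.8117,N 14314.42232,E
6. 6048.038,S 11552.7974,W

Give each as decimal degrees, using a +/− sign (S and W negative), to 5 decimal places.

1. -64.67954, -179.52786
2. 41.16418, 39.78292
3. -16.34255, -61.92781
4. 80.10494, 0.94035
5. 84.36353, 143.24037
6. -60.80063, -115.87996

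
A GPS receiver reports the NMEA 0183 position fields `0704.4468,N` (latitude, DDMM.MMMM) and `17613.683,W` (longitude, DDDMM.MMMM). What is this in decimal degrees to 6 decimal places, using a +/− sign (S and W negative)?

7.074113, -176.228050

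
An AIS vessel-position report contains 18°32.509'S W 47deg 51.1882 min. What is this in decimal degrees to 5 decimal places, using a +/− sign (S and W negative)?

-18.54182, -47.85314

Lat: 18 + 32.509/60 = 18.541817
hemisphere S, so the sign is −
Lon: 51.1882′ = 0.853137°; total 47.853137
W ⇒ negate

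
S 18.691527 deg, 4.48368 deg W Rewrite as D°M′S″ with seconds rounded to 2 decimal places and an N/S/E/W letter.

Latitude: 0.691527° → 41.49162′; 0.49162 × 60 = 29.4972″
Longitude: whole degrees 4; 29.02080′ → 29′ and 1.2480″

18°41′29.50″ S, 4°29′1.25″ W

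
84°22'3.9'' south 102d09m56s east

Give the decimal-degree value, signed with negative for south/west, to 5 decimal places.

-84.36775, 102.16556

Lat: 84° + 22/60 + 3.9/3600 = 84 + 0.366667 + 0.001083 = 84.367750
S → negative
Lon: 102 + 9/60 + 56/3600 = 102.165556
E → positive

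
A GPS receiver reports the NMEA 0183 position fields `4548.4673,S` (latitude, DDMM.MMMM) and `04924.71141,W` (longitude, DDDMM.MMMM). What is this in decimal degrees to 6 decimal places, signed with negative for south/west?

Lat: degrees = first 2 digits = 45, minutes = 48.4673; 45 + 48.4673/60 = 45.8077883
S → negative
λ: split at 3 digits → 049° and 24.71141′; 49 + 24.71141/60 = 49.4118568
hemisphere W, so the sign is −

-45.807788, -49.411857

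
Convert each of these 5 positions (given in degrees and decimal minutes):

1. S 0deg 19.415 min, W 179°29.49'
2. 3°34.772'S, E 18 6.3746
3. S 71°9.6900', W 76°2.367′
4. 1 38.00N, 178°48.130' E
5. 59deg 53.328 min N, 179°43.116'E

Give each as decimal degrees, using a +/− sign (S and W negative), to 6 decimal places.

1. -0.323583, -179.491500
2. -3.579533, 18.106243
3. -71.161500, -76.039450
4. 1.633333, 178.802167
5. 59.888800, 179.718600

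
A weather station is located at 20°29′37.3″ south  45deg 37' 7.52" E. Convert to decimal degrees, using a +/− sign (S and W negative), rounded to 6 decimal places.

-20.493694, 45.618756

φ: 20° + 29/60 + 37.3/3600 = 20 + 0.483333 + 0.010361 = 20.4936944
S ⇒ negate
Lon: 45° + 37/60 + 7.52/3600 = 45 + 0.616667 + 0.002089 = 45.6187556
E → positive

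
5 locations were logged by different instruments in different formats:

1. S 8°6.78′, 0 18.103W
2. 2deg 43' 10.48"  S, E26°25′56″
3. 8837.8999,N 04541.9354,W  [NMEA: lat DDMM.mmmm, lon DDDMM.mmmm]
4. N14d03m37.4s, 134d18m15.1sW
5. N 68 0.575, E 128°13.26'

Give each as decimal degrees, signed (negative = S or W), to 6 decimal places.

1. -8.113000, -0.301717
2. -2.719578, 26.432222
3. 88.631665, -45.698923
4. 14.060389, -134.304194
5. 68.009583, 128.221000

Point 1:
  Latitude: 6.78′ = 0.113000°; total 8.1130000
  S ⇒ negate
  λ: 18.103′ = 0.301717°; total 0.3017167
  W → negative
Point 2:
  φ: 43′ + 10.48″ = 43.17467′; 2 + 43.17467/60 = 2.7195778
  S → negative
  Lon: 26° + 25/60 + 56/3600 = 26 + 0.416667 + 0.015556 = 26.4322222
  E ⇒ keep positive
Point 3:
  Latitude: split at 2 digits → 88° and 37.8999′; 88 + 37.8999/60 = 88.6316650
  N ⇒ keep positive
  Longitude: degrees = first 3 digits = 45, minutes = 41.9354; 45 + 41.9354/60 = 45.6989233
  W ⇒ negate
Point 4:
  Latitude: 3′ + 37.4″ = 3.62333′; 14 + 3.62333/60 = 14.0603889
  N → positive
  Lon: 18′ + 15.1″ = 18.25167′; 134 + 18.25167/60 = 134.3041944
  W → negative
Point 5:
  Latitude: 0.575′ = 0.009583°; total 68.0095833
  N ⇒ keep positive
  Longitude: 13.26′ = 0.221000°; total 128.2210000
  E → positive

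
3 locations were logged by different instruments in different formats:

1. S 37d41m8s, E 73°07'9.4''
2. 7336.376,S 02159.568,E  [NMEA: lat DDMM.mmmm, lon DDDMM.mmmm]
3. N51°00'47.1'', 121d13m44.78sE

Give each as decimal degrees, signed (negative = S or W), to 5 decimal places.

Point 1:
  Latitude: 37 + 41/60 + 8/3600 = 37.685556
  hemisphere S, so the sign is −
  λ: 73 + 7/60 + 9.4/3600 = 73.119278
  E ⇒ keep positive
Point 2:
  Lat: degrees = first 2 digits = 73, minutes = 36.376; 73 + 36.376/60 = 73.606267
  hemisphere S, so the sign is −
  λ: split at 3 digits → 021° and 59.568′; 21 + 59.568/60 = 21.992800
  E → positive
Point 3:
  Lat: 51 + 0/60 + 47.1/3600 = 51.013083
  N → positive
  λ: 13′ + 44.78″ = 13.74633′; 121 + 13.74633/60 = 121.229106
  E → positive

1. -37.68556, 73.11928
2. -73.60627, 21.99280
3. 51.01308, 121.22911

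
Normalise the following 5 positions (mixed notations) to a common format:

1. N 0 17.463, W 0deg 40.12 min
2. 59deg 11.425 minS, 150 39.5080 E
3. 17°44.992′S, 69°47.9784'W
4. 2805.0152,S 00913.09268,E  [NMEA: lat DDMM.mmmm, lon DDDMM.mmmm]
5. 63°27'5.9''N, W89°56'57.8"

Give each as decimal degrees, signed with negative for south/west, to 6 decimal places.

Point 1:
  Lat: 0 + 17.463/60 = 0.2910500
  N → positive
  Lon: 40.12′ = 0.668667°; total 0.6686667
  hemisphere W, so the sign is −
Point 2:
  Lat: 59 + 11.425/60 = 59.1904167
  hemisphere S, so the sign is −
  Longitude: 39.508′ = 0.658467°; total 150.6584667
  E → positive
Point 3:
  Latitude: 44.992′ = 0.749867°; total 17.7498667
  S ⇒ negate
  λ: 69 + 47.9784/60 = 69.7996400
  W → negative
Point 4:
  Lat: split at 2 digits → 28° and 5.0152′; 28 + 5.0152/60 = 28.0835867
  S ⇒ negate
  Longitude: split at 3 digits → 009° and 13.09268′; 9 + 13.09268/60 = 9.2182113
  E → positive
Point 5:
  φ: 27′ + 5.9″ = 27.09833′; 63 + 27.09833/60 = 63.4516389
  N → positive
  λ: 89 + 56/60 + 57.8/3600 = 89.9493889
  W → negative

1. 0.291050, -0.668667
2. -59.190417, 150.658467
3. -17.749867, -69.799640
4. -28.083587, 9.218211
5. 63.451639, -89.949389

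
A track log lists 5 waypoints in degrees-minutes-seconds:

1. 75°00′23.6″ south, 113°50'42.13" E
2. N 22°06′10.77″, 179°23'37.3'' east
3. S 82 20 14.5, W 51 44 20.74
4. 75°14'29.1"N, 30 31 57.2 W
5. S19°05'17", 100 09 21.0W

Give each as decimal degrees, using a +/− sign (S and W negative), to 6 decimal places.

1. -75.006556, 113.845036
2. 22.102992, 179.393694
3. -82.337361, -51.739094
4. 75.241417, -30.532556
5. -19.088056, -100.155833

Point 1:
  Lat: 75 + 0/60 + 23.6/3600 = 75.0065556
  S ⇒ negate
  Longitude: 50′ + 42.13″ = 50.70217′; 113 + 50.70217/60 = 113.8450361
  E ⇒ keep positive
Point 2:
  Lat: 22° + 6/60 + 10.77/3600 = 22 + 0.100000 + 0.002992 = 22.1029917
  N ⇒ keep positive
  Longitude: 179 + 23/60 + 37.3/3600 = 179.3936944
  E → positive
Point 3:
  φ: 82 + 20/60 + 14.5/3600 = 82.3373611
  hemisphere S, so the sign is −
  Lon: 51 + 44/60 + 20.74/3600 = 51.7390944
  W ⇒ negate
Point 4:
  φ: 75° + 14/60 + 29.1/3600 = 75 + 0.233333 + 0.008083 = 75.2414167
  N ⇒ keep positive
  Lon: 30 + 31/60 + 57.2/3600 = 30.5325556
  W ⇒ negate
Point 5:
  Lat: 19 + 5/60 + 17/3600 = 19.0880556
  S → negative
  Longitude: 9′ + 21″ = 9.35000′; 100 + 9.35000/60 = 100.1558333
  W → negative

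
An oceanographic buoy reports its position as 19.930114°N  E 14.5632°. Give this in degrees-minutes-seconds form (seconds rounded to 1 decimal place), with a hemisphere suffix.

Latitude: whole degrees 19; 55.80684′ → 55′ and 48.410″
Lon: whole degrees 14; 33.79200′ → 33′ and 47.520″

19°55′48.4″ N, 14°33′47.5″ E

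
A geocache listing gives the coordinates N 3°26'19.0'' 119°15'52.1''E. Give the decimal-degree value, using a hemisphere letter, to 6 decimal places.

3.438611° N, 119.264472° E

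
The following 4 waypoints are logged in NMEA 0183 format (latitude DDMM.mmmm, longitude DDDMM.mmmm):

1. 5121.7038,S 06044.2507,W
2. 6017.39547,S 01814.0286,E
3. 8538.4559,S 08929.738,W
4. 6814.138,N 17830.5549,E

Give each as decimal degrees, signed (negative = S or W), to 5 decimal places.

1. -51.36173, -60.73751
2. -60.28992, 18.23381
3. -85.64093, -89.49563
4. 68.23563, 178.50925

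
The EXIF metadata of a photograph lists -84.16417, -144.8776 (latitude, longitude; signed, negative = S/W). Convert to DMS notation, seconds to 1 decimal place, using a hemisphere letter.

84°09′51.0″ S, 144°52′39.4″ W

Latitude is negative → S; |value| = 84.164170
Lat: 0.164170° → 9.85020′; 0.85020 × 60 = 51.012″
Longitude is negative → W; |value| = 144.877600
Longitude: 0.877600° → 52.65600′; 0.65600 × 60 = 39.360″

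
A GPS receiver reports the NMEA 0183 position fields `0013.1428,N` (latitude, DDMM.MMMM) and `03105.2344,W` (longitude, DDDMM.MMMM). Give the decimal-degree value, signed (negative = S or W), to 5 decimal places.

0.21905, -31.08724

Lat: split at 2 digits → 00° and 13.1428′; 0 + 13.1428/60 = 0.219047
N → positive
λ: degrees = first 3 digits = 31, minutes = 5.2344; 31 + 5.2344/60 = 31.087240
hemisphere W, so the sign is −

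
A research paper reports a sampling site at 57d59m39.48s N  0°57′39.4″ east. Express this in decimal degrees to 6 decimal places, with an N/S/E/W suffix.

57.994300° N, 0.960944° E

φ: 57° + 59/60 + 39.48/3600 = 57 + 0.983333 + 0.010967 = 57.9943000
Lon: 0 + 57/60 + 39.4/3600 = 0.9609444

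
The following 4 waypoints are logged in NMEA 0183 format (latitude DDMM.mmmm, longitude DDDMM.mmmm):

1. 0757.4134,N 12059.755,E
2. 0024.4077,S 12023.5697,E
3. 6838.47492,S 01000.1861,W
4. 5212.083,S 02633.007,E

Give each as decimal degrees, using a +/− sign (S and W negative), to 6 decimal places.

1. 7.956890, 120.995917
2. -0.406795, 120.392828
3. -68.641249, -10.003102
4. -52.201383, 26.550117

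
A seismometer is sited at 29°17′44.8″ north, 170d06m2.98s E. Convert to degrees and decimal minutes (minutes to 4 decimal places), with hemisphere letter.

φ: 17 + 44.8/60 = 17.746667′
λ: seconds/60 = 0.04967; minutes = 6 + 0.04967 = 6.049667

29° 17.7467′ N, 170° 6.0497′ E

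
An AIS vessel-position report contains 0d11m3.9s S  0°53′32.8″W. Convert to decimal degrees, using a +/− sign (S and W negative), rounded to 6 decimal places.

-0.184417, -0.892444

φ: 0° + 11/60 + 3.9/3600 = 0 + 0.183333 + 0.001083 = 0.1844167
S → negative
Longitude: 53′ + 32.8″ = 53.54667′; 0 + 53.54667/60 = 0.8924444
W ⇒ negate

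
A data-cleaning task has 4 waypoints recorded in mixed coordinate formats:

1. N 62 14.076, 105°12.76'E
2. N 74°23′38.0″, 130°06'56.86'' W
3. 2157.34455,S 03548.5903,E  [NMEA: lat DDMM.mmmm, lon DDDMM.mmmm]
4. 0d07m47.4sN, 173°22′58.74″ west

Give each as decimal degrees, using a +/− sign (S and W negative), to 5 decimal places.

1. 62.23460, 105.21267
2. 74.39389, -130.11579
3. -21.95574, 35.80984
4. 0.12983, -173.38298

Point 1:
  φ: 14.076′ = 0.234600°; total 62.234600
  N → positive
  Longitude: 105 + 12.76/60 = 105.212667
  E → positive
Point 2:
  φ: 23′ + 38″ = 23.63333′; 74 + 23.63333/60 = 74.393889
  N ⇒ keep positive
  λ: 130° + 6/60 + 56.86/3600 = 130 + 0.100000 + 0.015794 = 130.115794
  hemisphere W, so the sign is −
Point 3:
  Latitude: split at 2 digits → 21° and 57.34455′; 21 + 57.34455/60 = 21.955743
  S → negative
  Lon: degrees = first 3 digits = 35, minutes = 48.5903; 35 + 48.5903/60 = 35.809838
  E ⇒ keep positive
Point 4:
  Latitude: 0° + 7/60 + 47.4/3600 = 0 + 0.116667 + 0.013167 = 0.129833
  N ⇒ keep positive
  Longitude: 22′ + 58.74″ = 22.97900′; 173 + 22.97900/60 = 173.382983
  W → negative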